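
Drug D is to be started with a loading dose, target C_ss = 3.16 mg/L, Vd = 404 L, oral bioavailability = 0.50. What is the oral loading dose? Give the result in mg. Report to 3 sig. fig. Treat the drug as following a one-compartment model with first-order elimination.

LD = Css × Vd / F = 3.16 × 404 / 0.50 = 2553 mg

2550 mg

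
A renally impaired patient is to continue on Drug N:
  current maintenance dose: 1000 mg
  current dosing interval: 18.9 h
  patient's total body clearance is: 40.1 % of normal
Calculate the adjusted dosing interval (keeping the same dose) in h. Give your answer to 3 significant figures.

To keep the same average steady-state level, dosing rate must scale with clearance.
CL ratio = 40.1 / 100 = 0.4010
New interval (same dose) = 18.9 / 0.4010 = 47.13 h

47.1 h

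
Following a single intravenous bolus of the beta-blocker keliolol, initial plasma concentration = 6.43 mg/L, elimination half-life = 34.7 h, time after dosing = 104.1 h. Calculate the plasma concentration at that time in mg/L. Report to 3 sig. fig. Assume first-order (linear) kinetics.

k = ln2 / t½ = 0.693147 / 34.7 = 0.01998 h⁻¹
t / t½ = 104.1 / 34.7 = 3 half-lives
C = C₀ × (1/2)^3 = 6.430 × 0.1250 = 0.8038 mg/L

0.804 mg/L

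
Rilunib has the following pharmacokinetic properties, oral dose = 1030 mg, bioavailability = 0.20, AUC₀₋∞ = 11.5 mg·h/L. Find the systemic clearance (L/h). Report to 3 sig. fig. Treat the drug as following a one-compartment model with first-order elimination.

17.9 L/h

CL = F·Dose / AUC = 0.20 × 1030 / 11.5 = 17.91 L/h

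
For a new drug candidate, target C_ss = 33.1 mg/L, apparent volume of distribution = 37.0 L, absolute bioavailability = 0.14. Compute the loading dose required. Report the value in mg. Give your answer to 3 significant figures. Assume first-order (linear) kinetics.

8750 mg

LD = Css × Vd / F = 33.1 × 37.0 / 0.14 = 8748 mg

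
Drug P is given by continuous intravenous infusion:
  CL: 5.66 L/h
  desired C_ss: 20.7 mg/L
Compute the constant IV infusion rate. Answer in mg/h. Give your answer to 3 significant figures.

117 mg/h

At steady state, infusion rate R₀ = Css × CL = 20.7 × 5.660 = 117.2 mg/h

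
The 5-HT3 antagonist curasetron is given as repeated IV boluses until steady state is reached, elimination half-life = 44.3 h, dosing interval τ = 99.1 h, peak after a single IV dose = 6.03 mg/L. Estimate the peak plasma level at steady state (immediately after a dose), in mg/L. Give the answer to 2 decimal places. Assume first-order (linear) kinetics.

k = ln2 / t½ = 0.693147 / 44.3 = 0.01565 h⁻¹
e^(−kτ) = e^(−0.01565 × 99.1) = 0.2121
Accumulation ratio R = 1 / (1 − e^(−kτ)) = 1 / (1 − 0.2121) = 1.269
Steady-state peak = C₀ × R = 6.03 × 1.269 = 7.652 mg/L

7.65 mg/L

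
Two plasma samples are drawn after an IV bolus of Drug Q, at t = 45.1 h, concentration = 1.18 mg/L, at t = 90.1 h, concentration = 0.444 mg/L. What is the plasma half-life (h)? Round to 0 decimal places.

32 h

k = ln(C₁/C₂) / (t₂ − t₁) = ln(1.18/0.444) / (90.1 − 45.1)
  = 0.9774 / 45.00 = 0.02172 h⁻¹
t½ = ln2 / k = 0.693147 / 0.02172 = 31.91 h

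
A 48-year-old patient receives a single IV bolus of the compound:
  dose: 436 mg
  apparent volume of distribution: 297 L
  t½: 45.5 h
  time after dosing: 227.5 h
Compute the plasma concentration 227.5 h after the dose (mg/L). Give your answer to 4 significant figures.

0.04588 mg/L

C₀ = Dose / Vd = 436.0 / 297 = 1.468 mg/L
k = ln2 / t½ = 0.693147 / 45.5 = 0.01523 h⁻¹
t / t½ = 227.5 / 45.5 = 5 half-lives
C = C₀ × (1/2)^5 = 1.468 × 0.03125 = 0.04588 mg/L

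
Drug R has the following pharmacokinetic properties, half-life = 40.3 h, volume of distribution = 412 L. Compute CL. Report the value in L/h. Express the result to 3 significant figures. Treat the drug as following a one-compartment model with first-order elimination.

7.09 L/h

k = ln2 / t½ = 0.693147 / 40.3 = 0.01720 h⁻¹
CL = k × Vd = 0.01720 × 412 = 7.086 L/h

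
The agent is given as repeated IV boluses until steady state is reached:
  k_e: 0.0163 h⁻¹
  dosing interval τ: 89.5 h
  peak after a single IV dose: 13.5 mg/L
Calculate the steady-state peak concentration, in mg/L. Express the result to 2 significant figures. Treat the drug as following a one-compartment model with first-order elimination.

18 mg/L

e^(−kτ) = e^(−0.01630 × 89.5) = 0.2325
Accumulation ratio R = 1 / (1 − e^(−kτ)) = 1 / (1 − 0.2325) = 1.303
Steady-state peak = C₀ × R = 13.5 × 1.303 = 17.59 mg/L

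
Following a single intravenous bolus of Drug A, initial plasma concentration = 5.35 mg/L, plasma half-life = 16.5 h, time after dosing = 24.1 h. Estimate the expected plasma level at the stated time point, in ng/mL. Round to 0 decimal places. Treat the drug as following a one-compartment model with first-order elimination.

k = ln2 / t½ = 0.693147 / 16.5 = 0.04201 h⁻¹
C = C₀ · e^(−k·t) = 5.350 × e^(−0.04201 × 24.1)
  = 5.350 × 0.3633 = 1.944 mg/L
Convert: 1.944 mg/L × 1000 = 1944 ng/mL

1944 ng/mL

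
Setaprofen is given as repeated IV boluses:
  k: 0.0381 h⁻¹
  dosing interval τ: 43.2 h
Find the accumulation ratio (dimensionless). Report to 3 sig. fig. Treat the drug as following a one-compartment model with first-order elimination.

1.24

e^(−kτ) = e^(−0.03810 × 43.2) = 0.1928
Accumulation ratio R = 1 / (1 − e^(−kτ)) = 1 / (1 − 0.1928) = 1.239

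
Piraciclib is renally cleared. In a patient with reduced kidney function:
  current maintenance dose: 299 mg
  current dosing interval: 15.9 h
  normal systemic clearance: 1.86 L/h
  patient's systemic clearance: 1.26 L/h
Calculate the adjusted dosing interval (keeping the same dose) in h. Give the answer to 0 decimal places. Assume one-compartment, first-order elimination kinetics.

23 h

To keep the same average steady-state level, dosing rate must scale with clearance.
CL ratio = 1.26 / 1.86 = 0.6774
New interval (same dose) = 15.9 / 0.6774 = 23.47 h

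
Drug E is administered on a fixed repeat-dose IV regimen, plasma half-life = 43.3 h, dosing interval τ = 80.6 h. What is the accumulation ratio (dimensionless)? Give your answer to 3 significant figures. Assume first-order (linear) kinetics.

1.38

k = ln2 / t½ = 0.693147 / 43.3 = 0.01601 h⁻¹
e^(−kτ) = e^(−0.01601 × 80.6) = 0.2752
Accumulation ratio R = 1 / (1 − e^(−kτ)) = 1 / (1 − 0.2752) = 1.380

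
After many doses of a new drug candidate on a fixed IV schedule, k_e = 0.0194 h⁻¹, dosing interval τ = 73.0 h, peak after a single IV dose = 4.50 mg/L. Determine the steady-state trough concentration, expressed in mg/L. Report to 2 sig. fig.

e^(−kτ) = e^(−0.01940 × 73.0) = 0.2426
Accumulation ratio R = 1 / (1 − e^(−kτ)) = 1 / (1 − 0.2426) = 1.320
Steady-state trough = C₀ × R × e^(−kτ) = 4.50 × 1.320 × 0.2426 = 1.441 mg/L

1.4 mg/L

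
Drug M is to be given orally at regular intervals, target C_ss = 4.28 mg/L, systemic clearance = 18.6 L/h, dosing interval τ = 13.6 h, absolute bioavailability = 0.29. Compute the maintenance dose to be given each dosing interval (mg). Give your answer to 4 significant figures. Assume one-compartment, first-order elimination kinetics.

3733 mg

At steady state, F × (Dose/τ) = Css × CL.
Dose = Css × CL × τ / F = 4.28 × 18.60 × 13.6 / 0.29 = 3733 mg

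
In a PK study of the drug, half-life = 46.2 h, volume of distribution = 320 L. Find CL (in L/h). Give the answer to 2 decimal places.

k = ln2 / t½ = 0.693147 / 46.2 = 0.01500 h⁻¹
CL = k × Vd = 0.01500 × 320 = 4.800 L/h

4.80 L/h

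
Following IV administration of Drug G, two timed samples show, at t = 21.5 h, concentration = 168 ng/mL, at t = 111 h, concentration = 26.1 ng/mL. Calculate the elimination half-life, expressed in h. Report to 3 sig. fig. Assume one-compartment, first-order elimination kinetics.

33.3 h

k = ln(C₁/C₂) / (t₂ − t₁) = ln(168/26.1) / (111 − 21.5)
  = 1.862 / 89.50 = 0.02080 h⁻¹
t½ = ln2 / k = 0.693147 / 0.02080 = 33.32 h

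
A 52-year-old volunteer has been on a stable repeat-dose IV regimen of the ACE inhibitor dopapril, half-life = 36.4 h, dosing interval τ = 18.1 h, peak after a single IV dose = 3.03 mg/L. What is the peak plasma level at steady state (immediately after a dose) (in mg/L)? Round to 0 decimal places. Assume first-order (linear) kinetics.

10 mg/L

k = ln2 / t½ = 0.693147 / 36.4 = 0.01904 h⁻¹
e^(−kτ) = e^(−0.01904 × 18.1) = 0.7085
Accumulation ratio R = 1 / (1 − e^(−kτ)) = 1 / (1 − 0.7085) = 3.431
Steady-state peak = C₀ × R = 3.03 × 3.431 = 10.40 mg/L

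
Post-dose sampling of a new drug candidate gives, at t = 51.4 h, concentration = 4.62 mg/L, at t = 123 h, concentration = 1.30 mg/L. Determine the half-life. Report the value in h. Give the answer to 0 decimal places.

39 h

k = ln(C₁/C₂) / (t₂ − t₁) = ln(4.62/1.30) / (123 − 51.4)
  = 1.268 / 71.60 = 0.01771 h⁻¹
t½ = ln2 / k = 0.693147 / 0.01771 = 39.14 h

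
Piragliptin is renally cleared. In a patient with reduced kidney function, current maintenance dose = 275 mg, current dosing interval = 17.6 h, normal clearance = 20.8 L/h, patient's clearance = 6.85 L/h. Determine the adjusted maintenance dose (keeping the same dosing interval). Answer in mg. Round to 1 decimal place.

To keep the same average steady-state level, dosing rate must scale with clearance.
CL ratio = 6.85 / 20.8 = 0.3293
New dose (same interval) = 275 × 0.3293 = 90.56 mg

90.6 mg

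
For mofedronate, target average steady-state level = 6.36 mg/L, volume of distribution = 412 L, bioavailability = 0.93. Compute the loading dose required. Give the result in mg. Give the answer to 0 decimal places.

LD = Css × Vd / F = 6.36 × 412 / 0.93 = 2818 mg

2818 mg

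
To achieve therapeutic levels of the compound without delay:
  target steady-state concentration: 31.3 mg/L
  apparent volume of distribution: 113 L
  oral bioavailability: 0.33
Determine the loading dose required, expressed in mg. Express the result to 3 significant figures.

10700 mg

LD = Css × Vd / F = 31.3 × 113 / 0.33 = 10720 mg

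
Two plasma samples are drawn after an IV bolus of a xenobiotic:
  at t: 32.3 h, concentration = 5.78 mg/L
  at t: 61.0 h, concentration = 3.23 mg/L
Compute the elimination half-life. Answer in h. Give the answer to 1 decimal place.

34.2 h

k = ln(C₁/C₂) / (t₂ − t₁) = ln(5.78/3.23) / (61.0 − 32.3)
  = 0.5819 / 28.70 = 0.02028 h⁻¹
t½ = ln2 / k = 0.693147 / 0.02028 = 34.18 h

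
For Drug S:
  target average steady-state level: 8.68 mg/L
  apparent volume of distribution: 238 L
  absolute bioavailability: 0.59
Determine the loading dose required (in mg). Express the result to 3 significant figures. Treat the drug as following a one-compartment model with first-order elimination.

3500 mg

LD = Css × Vd / F = 8.68 × 238 / 0.59 = 3501 mg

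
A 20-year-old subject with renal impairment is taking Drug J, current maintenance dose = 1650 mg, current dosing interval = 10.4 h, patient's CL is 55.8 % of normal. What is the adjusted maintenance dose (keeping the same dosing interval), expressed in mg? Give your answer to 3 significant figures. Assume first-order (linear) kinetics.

To keep the same average steady-state level, dosing rate must scale with clearance.
CL ratio = 55.8 / 100 = 0.5580
New dose (same interval) = 1650 × 0.5580 = 920.7 mg

921 mg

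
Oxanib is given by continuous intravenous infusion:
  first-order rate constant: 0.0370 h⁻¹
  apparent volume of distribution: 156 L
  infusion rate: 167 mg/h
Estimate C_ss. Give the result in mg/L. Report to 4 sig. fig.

CL = k × Vd = 0.03700 × 156 = 5.772 L/h
At steady state Css = R₀ / CL = 167 / 5.772 = 28.93 mg/L

28.93 mg/L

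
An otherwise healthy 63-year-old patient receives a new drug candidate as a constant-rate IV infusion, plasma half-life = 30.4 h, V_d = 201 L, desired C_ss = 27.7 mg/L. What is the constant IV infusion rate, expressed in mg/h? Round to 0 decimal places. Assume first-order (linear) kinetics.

127 mg/h

k = ln2 / t½ = 0.693147 / 30.4 = 0.02280 h⁻¹
CL = k × Vd = 0.02280 × 201 = 4.583 L/h
At steady state, infusion rate R₀ = Css × CL = 27.7 × 4.583 = 126.9 mg/h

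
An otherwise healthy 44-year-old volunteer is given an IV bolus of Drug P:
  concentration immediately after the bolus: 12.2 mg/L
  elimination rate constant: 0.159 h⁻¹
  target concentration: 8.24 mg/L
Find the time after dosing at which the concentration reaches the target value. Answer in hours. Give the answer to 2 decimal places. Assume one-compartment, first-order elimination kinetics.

2.47 h

t = ln(C₀ / C) / k = ln(12.20 / 8.24) / 0.1590
  = ln(1.481) / 0.1590 = 0.3927 / 0.1590 = 2.470 h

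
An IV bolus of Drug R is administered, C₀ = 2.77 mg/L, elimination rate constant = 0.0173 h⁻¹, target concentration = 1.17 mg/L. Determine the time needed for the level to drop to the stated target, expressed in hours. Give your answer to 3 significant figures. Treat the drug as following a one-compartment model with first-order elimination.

t = ln(C₀ / C) / k = ln(2.770 / 1.17) / 0.01730
  = ln(2.368) / 0.01730 = 0.8620 / 0.01730 = 49.83 h

49.8 h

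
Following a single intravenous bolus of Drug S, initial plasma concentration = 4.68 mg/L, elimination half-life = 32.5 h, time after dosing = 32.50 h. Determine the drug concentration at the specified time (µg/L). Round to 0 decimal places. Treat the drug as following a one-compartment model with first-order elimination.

2340 µg/L

k = ln2 / t½ = 0.693147 / 32.5 = 0.02133 h⁻¹
t / t½ = 32.50 / 32.5 = 1 half-lives
C = C₀ × (1/2)^1 = 4.680 × 0.5000 = 2.340 mg/L
Convert: 2.340 mg/L × 1000 = 2340 µg/L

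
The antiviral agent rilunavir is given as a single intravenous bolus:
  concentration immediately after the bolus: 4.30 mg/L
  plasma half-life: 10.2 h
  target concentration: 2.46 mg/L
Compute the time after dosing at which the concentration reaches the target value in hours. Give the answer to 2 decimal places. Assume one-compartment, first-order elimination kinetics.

8.22 h

k = ln2 / t½ = 0.693147 / 10.2 = 0.06796 h⁻¹
t = ln(C₀ / C) / k = ln(4.300 / 2.46) / 0.06796
  = ln(1.748) / 0.06796 = 0.5585 / 0.06796 = 8.218 h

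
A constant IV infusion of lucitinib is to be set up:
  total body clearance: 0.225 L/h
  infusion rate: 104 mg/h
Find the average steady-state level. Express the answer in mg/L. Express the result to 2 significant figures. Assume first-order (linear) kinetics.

At steady state Css = R₀ / CL = 104 / 0.2250 = 462.2 mg/L

460 mg/L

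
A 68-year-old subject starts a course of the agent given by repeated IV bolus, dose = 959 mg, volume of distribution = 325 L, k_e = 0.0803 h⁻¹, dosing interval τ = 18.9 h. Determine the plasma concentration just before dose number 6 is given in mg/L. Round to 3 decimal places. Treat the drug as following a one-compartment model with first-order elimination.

0.828 mg/L

C₀ per dose = Dose / Vd = 959 / 325 = 2.951 mg/L
Fraction remaining after one interval: r = e^(−kτ) = e^(−0.08030 × 18.9) = 0.2192
Before dose 6, 5 doses have been given (aged 1τ, 2τ, 3τ, 4τ, 5τ).
C_trough = C₀ × (r + r² + … + r^5) = C₀ × r(1−r^5)/(1−r)
        = 2.951 × 0.2192 × (1 − 0.0005061) / (1 − 0.2192) = 0.8280 mg/L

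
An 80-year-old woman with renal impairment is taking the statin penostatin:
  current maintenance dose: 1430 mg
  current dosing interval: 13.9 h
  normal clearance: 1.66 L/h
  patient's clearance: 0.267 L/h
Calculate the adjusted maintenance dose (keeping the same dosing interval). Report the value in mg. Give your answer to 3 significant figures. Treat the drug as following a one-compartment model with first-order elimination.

230 mg

To keep the same average steady-state level, dosing rate must scale with clearance.
CL ratio = 0.267 / 1.66 = 0.1608
New dose (same interval) = 1430 × 0.1608 = 229.9 mg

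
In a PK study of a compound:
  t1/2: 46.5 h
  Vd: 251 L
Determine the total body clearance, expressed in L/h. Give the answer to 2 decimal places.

3.74 L/h

k = ln2 / t½ = 0.693147 / 46.5 = 0.01491 h⁻¹
CL = k × Vd = 0.01491 × 251 = 3.742 L/h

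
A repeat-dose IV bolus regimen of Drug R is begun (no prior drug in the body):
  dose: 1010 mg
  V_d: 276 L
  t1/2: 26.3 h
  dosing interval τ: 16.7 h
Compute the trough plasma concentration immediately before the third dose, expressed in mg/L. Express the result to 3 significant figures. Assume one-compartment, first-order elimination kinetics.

C₀ per dose = Dose / Vd = 1010 / 276 = 3.659 mg/L
k = ln2 / t½ = 0.693147 / 26.3 = 0.02636 h⁻¹
Fraction remaining after one interval: r = e^(−kτ) = e^(−0.02636 × 16.7) = 0.6439
Before dose 3, 2 doses have been given (aged 1τ, 2τ).
C_trough = C₀ × (r + r²) = 3.659 × (0.6439 + 0.4146) = 3.873 mg/L

3.87 mg/L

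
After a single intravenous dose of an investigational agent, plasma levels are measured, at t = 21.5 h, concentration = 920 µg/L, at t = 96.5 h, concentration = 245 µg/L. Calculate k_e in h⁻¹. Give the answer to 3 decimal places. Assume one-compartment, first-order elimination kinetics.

0.018 h⁻¹

k = ln(C₁/C₂) / (t₂ − t₁) = ln(920/245) / (96.5 − 21.5)
  = 1.323 / 75.00 = 0.01764 h⁻¹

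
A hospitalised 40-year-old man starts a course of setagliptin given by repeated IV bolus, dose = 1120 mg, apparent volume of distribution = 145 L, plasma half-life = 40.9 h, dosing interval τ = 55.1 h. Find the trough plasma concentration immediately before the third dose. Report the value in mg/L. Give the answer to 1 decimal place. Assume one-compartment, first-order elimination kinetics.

4.2 mg/L

C₀ per dose = Dose / Vd = 1120 / 145 = 7.724 mg/L
k = ln2 / t½ = 0.693147 / 40.9 = 0.01695 h⁻¹
Fraction remaining after one interval: r = e^(−kτ) = e^(−0.01695 × 55.1) = 0.3930
Before dose 3, 2 doses have been given (aged 1τ, 2τ).
C_trough = C₀ × (r + r²) = 7.724 × (0.3930 + 0.1544) = 4.228 mg/L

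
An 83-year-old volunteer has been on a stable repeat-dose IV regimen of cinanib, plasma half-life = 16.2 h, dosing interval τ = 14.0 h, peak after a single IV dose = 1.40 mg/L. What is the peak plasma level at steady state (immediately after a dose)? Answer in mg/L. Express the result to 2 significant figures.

3.1 mg/L

k = ln2 / t½ = 0.693147 / 16.2 = 0.04279 h⁻¹
e^(−kτ) = e^(−0.04279 × 14.0) = 0.5493
Accumulation ratio R = 1 / (1 − e^(−kτ)) = 1 / (1 − 0.5493) = 2.219
Steady-state peak = C₀ × R = 1.40 × 2.219 = 3.107 mg/L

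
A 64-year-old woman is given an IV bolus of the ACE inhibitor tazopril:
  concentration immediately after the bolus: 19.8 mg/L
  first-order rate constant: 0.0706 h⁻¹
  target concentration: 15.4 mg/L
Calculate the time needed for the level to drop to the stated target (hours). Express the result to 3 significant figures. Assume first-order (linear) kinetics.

3.56 h

t = ln(C₀ / C) / k = ln(19.80 / 15.4) / 0.07060
  = ln(1.286) / 0.07060 = 0.2515 / 0.07060 = 3.562 h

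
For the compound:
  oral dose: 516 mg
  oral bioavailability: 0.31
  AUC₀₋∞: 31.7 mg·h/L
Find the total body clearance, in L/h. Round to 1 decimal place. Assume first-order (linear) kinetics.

CL = F·Dose / AUC = 0.31 × 516 / 31.7 = 5.046 L/h

5.0 L/h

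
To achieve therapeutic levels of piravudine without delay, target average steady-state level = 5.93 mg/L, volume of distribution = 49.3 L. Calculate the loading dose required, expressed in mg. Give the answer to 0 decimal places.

292 mg

LD = Css × Vd = 5.93 × 49.3 = 292.3 mg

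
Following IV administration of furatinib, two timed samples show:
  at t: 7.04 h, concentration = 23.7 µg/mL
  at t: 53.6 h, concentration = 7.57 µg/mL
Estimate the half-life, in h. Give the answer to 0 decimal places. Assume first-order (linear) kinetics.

k = ln(C₁/C₂) / (t₂ − t₁) = ln(23.7/7.57) / (53.6 − 7.04)
  = 1.141 / 46.56 = 0.02451 h⁻¹
t½ = ln2 / k = 0.693147 / 0.02451 = 28.28 h

28 h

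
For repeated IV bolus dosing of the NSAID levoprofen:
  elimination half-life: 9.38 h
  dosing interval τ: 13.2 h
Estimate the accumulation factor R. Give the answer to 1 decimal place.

1.6

k = ln2 / t½ = 0.693147 / 9.38 = 0.07390 h⁻¹
e^(−kτ) = e^(−0.07390 × 13.2) = 0.3770
Accumulation ratio R = 1 / (1 − e^(−kτ)) = 1 / (1 − 0.3770) = 1.605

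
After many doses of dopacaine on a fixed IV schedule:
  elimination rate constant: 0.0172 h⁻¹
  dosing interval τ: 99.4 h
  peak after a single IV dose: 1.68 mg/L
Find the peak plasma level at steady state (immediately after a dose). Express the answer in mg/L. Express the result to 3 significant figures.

2.05 mg/L

e^(−kτ) = e^(−0.01720 × 99.4) = 0.1809
Accumulation ratio R = 1 / (1 − e^(−kτ)) = 1 / (1 − 0.1809) = 1.221
Steady-state peak = C₀ × R = 1.68 × 1.221 = 2.051 mg/L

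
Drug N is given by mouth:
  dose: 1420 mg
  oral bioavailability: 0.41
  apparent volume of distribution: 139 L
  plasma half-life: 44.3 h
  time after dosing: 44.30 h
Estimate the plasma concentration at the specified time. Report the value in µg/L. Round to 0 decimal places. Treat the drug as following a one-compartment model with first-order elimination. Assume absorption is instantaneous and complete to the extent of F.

Amount reaching circulation = F × Dose = 0.41 × 1420 = 582.2 mg
C₀ = F·Dose / Vd = 582.2 / 139 = 4.188 mg/L
k = ln2 / t½ = 0.693147 / 44.3 = 0.01565 h⁻¹
t / t½ = 44.30 / 44.3 = 1 half-lives
C = C₀ × (1/2)^1 = 4.188 × 0.5000 = 2.094 mg/L
Convert: 2.094 mg/L × 1000 = 2094 µg/L

2094 µg/L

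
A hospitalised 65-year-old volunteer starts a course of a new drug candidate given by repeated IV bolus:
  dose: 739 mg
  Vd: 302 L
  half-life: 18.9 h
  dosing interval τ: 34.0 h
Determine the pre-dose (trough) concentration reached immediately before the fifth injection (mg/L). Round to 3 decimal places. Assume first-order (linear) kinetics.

0.980 mg/L

C₀ per dose = Dose / Vd = 739 / 302 = 2.447 mg/L
k = ln2 / t½ = 0.693147 / 18.9 = 0.03667 h⁻¹
Fraction remaining after one interval: r = e^(−kτ) = e^(−0.03667 × 34.0) = 0.2874
Before dose 5, 4 doses have been given (aged 1τ, 2τ, 3τ, 4τ).
C_trough = C₀ × (r + r² + … + r^4) = C₀ × r(1−r^4)/(1−r)
        = 2.447 × 0.2874 × (1 − 0.006823) / (1 − 0.2874) = 0.9802 mg/L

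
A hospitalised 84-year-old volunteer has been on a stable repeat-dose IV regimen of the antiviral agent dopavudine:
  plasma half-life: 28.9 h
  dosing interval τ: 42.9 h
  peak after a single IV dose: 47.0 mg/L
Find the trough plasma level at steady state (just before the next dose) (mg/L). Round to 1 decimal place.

k = ln2 / t½ = 0.693147 / 28.9 = 0.02398 h⁻¹
e^(−kτ) = e^(−0.02398 × 42.9) = 0.3575
Accumulation ratio R = 1 / (1 − e^(−kτ)) = 1 / (1 − 0.3575) = 1.556
Steady-state trough = C₀ × R × e^(−kτ) = 47.0 × 1.556 × 0.3575 = 26.14 mg/L

26.1 mg/L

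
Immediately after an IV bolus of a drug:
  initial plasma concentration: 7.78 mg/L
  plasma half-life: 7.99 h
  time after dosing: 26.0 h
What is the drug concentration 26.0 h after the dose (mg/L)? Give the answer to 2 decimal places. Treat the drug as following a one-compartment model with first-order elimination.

0.82 mg/L

k = ln2 / t½ = 0.693147 / 7.99 = 0.08675 h⁻¹
C = C₀ · e^(−k·t) = 7.780 × e^(−0.08675 × 26.0)
  = 7.780 × 0.1048 = 0.8153 mg/L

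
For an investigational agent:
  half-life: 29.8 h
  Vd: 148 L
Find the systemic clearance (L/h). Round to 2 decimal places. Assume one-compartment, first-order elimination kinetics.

3.44 L/h

k = ln2 / t½ = 0.693147 / 29.8 = 0.02326 h⁻¹
CL = k × Vd = 0.02326 × 148 = 3.442 L/h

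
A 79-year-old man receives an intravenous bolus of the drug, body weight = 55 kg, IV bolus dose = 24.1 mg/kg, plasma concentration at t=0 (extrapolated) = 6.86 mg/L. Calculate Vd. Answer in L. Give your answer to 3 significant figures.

Dose = 24.1 × 55 = 1326 mg
Vd = Dose / C₀ = 1326 / 6.86 = 193.3 L

193 L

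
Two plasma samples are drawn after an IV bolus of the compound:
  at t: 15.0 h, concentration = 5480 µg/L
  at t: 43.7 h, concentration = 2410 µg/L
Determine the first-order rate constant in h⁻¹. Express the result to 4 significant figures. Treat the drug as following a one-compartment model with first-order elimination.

0.02862 h⁻¹

k = ln(C₁/C₂) / (t₂ − t₁) = ln(5480/2410) / (43.7 − 15.0)
  = 0.8215 / 28.70 = 0.02862 h⁻¹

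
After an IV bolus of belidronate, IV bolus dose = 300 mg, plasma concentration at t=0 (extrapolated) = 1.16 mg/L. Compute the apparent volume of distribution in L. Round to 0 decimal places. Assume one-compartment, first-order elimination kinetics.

259 L

Vd = Dose / C₀ = 300.0 / 1.16 = 258.6 L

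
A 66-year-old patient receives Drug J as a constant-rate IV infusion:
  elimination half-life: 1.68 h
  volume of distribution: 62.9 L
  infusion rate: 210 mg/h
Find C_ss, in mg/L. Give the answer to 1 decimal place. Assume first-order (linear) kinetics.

k = ln2 / t½ = 0.693147 / 1.68 = 0.4126 h⁻¹
CL = k × Vd = 0.4126 × 62.9 = 25.95 L/h
At steady state Css = R₀ / CL = 210 / 25.95 = 8.092 mg/L

8.1 mg/L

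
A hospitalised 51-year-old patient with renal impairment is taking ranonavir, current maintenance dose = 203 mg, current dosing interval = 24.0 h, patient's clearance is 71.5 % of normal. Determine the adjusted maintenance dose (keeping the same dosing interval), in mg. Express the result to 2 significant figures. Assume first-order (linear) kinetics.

To keep the same average steady-state level, dosing rate must scale with clearance.
CL ratio = 71.5 / 100 = 0.7150
New dose (same interval) = 203 × 0.7150 = 145.1 mg

150 mg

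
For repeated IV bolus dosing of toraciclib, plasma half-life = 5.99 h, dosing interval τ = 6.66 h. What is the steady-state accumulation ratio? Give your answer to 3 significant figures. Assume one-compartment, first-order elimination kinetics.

k = ln2 / t½ = 0.693147 / 5.99 = 0.1157 h⁻¹
e^(−kτ) = e^(−0.1157 × 6.66) = 0.4628
Accumulation ratio R = 1 / (1 − e^(−kτ)) = 1 / (1 − 0.4628) = 1.862

1.86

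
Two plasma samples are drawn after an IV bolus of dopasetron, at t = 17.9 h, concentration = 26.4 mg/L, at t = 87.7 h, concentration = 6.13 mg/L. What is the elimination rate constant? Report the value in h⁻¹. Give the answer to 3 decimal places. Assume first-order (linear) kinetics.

0.021 h⁻¹

k = ln(C₁/C₂) / (t₂ − t₁) = ln(26.4/6.13) / (87.7 − 17.9)
  = 1.460 / 69.80 = 0.02092 h⁻¹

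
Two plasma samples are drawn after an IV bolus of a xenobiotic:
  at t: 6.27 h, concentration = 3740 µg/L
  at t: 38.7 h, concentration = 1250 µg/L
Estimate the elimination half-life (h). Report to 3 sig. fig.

20.5 h

k = ln(C₁/C₂) / (t₂ − t₁) = ln(3740/1250) / (38.7 − 6.27)
  = 1.096 / 32.43 = 0.03380 h⁻¹
t½ = ln2 / k = 0.693147 / 0.03380 = 20.51 h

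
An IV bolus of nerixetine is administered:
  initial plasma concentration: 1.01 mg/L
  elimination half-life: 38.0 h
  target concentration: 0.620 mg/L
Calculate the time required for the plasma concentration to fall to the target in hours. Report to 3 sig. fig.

26.8 h

k = ln2 / t½ = 0.693147 / 38.0 = 0.01824 h⁻¹
t = ln(C₀ / C) / k = ln(1.010 / 0.620) / 0.01824
  = ln(1.629) / 0.01824 = 0.4880 / 0.01824 = 26.75 h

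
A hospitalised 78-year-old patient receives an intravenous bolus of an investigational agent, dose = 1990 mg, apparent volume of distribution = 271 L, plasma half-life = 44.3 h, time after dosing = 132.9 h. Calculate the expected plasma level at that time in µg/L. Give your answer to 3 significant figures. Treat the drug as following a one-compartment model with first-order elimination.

C₀ = Dose / Vd = 1990 / 271 = 7.343 mg/L
k = ln2 / t½ = 0.693147 / 44.3 = 0.01565 h⁻¹
t / t½ = 132.9 / 44.3 = 3 half-lives
C = C₀ × (1/2)^3 = 7.343 × 0.1250 = 0.9179 mg/L
Convert: 0.9179 mg/L × 1000 = 917.9 µg/L

918 µg/L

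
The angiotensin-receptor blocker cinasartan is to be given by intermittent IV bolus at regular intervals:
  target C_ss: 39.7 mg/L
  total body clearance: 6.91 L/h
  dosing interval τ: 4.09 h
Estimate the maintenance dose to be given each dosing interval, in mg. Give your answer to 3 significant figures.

At steady state, Dose/τ = Css × CL.
Dose = Css × CL × τ = 39.7 × 6.910 × 4.09 = 1122 mg

1120 mg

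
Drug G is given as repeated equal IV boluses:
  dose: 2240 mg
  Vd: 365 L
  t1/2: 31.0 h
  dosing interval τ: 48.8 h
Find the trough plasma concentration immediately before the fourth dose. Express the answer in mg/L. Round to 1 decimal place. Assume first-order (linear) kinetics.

C₀ per dose = Dose / Vd = 2240 / 365 = 6.137 mg/L
k = ln2 / t½ = 0.693147 / 31.0 = 0.02236 h⁻¹
Fraction remaining after one interval: r = e^(−kτ) = e^(−0.02236 × 48.8) = 0.3358
Before dose 4, 3 doses have been given (aged 1τ, 2τ, 3τ).
C_trough = C₀ × (r + r² + … + r^3) = C₀ × r(1−r^3)/(1−r)
        = 6.137 × 0.3358 × (1 − 0.03787) / (1 − 0.3358) = 2.985 mg/L

3.0 mg/L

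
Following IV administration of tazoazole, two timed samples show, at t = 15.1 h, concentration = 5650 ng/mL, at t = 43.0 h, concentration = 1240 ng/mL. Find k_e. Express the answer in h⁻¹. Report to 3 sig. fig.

0.0544 h⁻¹

k = ln(C₁/C₂) / (t₂ − t₁) = ln(5650/1240) / (43.0 − 15.1)
  = 1.517 / 27.90 = 0.05437 h⁻¹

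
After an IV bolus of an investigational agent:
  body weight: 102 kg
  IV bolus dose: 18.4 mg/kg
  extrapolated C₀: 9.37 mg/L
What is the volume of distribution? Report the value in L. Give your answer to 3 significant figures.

Dose = 18.4 × 102 = 1877 mg
Vd = Dose / C₀ = 1877 / 9.37 = 200.3 L

200 L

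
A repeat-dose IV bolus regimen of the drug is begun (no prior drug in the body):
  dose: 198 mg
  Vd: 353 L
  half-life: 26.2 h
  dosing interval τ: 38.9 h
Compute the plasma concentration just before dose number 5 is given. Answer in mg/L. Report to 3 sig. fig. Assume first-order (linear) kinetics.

C₀ per dose = Dose / Vd = 198 / 353 = 0.5609 mg/L
k = ln2 / t½ = 0.693147 / 26.2 = 0.02646 h⁻¹
Fraction remaining after one interval: r = e^(−kτ) = e^(−0.02646 × 38.9) = 0.3573
Before dose 5, 4 doses have been given (aged 1τ, 2τ, 3τ, 4τ).
C_trough = C₀ × (r + r² + … + r^4) = C₀ × r(1−r^4)/(1−r)
        = 0.5609 × 0.3573 × (1 − 0.01630) / (1 − 0.3573) = 0.3067 mg/L

0.307 mg/L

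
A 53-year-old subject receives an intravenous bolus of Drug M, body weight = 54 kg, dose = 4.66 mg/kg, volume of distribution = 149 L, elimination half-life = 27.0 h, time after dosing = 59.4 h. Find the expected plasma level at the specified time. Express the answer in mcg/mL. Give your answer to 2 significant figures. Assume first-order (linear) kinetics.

Total dose = 4.66 × 54 = 251.6 mg
C₀ = Dose / Vd = 251.6 / 149 = 1.689 mg/L
k = ln2 / t½ = 0.693147 / 27.0 = 0.02567 h⁻¹
C = C₀ · e^(−k·t) = 1.689 × e^(−0.02567 × 59.4)
  = 1.689 × 0.2177 = 0.3677 mg/L
(0.3677 mg/L = 0.3677 mcg/mL)

0.37 mcg/mL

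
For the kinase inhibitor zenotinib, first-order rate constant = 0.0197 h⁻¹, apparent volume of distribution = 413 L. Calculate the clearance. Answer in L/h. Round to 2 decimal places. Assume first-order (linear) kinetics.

8.14 L/h

CL = k × Vd = 0.0197 × 413 = 8.136 L/h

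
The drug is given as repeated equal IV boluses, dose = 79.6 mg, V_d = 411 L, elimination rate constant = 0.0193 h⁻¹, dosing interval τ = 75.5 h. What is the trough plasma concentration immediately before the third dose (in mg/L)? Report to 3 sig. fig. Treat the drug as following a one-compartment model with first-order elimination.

C₀ per dose = Dose / Vd = 79.6 / 411 = 0.1937 mg/L
Fraction remaining after one interval: r = e^(−kτ) = e^(−0.01930 × 75.5) = 0.2329
Before dose 3, 2 doses have been given (aged 1τ, 2τ).
C_trough = C₀ × (r + r²) = 0.1937 × (0.2329 + 0.05424) = 0.05562 mg/L

0.0556 mg/L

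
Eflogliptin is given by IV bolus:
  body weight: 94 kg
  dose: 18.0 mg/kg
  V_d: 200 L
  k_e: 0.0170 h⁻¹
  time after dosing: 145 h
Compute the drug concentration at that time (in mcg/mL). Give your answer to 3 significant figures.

Total dose = 18.0 × 94 = 1692 mg
C₀ = Dose / Vd = 1692 / 200 = 8.460 mg/L
C = C₀ · e^(−k·t) = 8.460 × e^(−0.01700 × 145)
  = 8.460 × 0.08501 = 0.7192 mg/L
(0.7192 mg/L = 0.7192 mcg/mL)

0.719 mcg/mL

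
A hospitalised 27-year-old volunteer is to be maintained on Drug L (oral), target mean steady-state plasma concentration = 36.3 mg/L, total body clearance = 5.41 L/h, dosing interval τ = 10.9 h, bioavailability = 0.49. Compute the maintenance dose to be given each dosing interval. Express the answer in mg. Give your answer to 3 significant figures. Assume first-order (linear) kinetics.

4370 mg

At steady state, F × (Dose/τ) = Css × CL.
Dose = Css × CL × τ / F = 36.3 × 5.410 × 10.9 / 0.49 = 4369 mg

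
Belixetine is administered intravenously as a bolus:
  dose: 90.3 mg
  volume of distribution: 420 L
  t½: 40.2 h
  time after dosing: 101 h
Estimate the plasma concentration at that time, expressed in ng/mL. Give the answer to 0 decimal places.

C₀ = Dose / Vd = 90.30 / 420 = 0.2150 mg/L
k = ln2 / t½ = 0.693147 / 40.2 = 0.01724 h⁻¹
C = C₀ · e^(−k·t) = 0.2150 × e^(−0.01724 × 101)
  = 0.2150 × 0.1753 = 0.03769 mg/L
Convert: 0.03769 mg/L × 1000 = 37.69 ng/mL

38 ng/mL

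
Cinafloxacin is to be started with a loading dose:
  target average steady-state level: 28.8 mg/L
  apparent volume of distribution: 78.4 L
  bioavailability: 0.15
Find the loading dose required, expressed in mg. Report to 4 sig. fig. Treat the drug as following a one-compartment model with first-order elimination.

LD = Css × Vd / F = 28.8 × 78.4 / 0.15 = 15050 mg

15050 mg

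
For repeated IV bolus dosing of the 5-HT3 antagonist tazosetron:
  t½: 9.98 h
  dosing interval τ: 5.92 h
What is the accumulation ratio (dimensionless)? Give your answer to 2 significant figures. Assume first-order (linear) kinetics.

3.0

k = ln2 / t½ = 0.693147 / 9.98 = 0.06945 h⁻¹
e^(−kτ) = e^(−0.06945 × 5.92) = 0.6629
Accumulation ratio R = 1 / (1 − e^(−kτ)) = 1 / (1 − 0.6629) = 2.966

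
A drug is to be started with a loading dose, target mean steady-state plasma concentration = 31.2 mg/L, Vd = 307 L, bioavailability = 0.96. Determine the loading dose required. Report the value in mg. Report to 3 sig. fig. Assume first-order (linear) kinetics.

LD = Css × Vd / F = 31.2 × 307 / 0.96 = 9978 mg

9980 mg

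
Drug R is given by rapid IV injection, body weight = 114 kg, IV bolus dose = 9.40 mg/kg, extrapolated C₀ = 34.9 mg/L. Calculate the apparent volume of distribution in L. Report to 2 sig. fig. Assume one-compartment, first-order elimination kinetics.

Dose = 9.40 × 114 = 1072 mg
Vd = Dose / C₀ = 1072 / 34.9 = 30.72 L

31 L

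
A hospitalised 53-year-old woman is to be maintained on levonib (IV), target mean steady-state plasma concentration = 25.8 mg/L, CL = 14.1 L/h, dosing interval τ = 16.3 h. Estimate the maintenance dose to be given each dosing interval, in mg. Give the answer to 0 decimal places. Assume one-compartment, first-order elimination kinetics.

5930 mg

At steady state, Dose/τ = Css × CL.
Dose = Css × CL × τ = 25.8 × 14.10 × 16.3 = 5930 mg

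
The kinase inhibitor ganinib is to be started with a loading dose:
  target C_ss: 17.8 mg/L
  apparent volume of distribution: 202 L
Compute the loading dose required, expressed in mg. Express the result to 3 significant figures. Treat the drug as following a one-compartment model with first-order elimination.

3600 mg

LD = Css × Vd = 17.8 × 202 = 3596 mg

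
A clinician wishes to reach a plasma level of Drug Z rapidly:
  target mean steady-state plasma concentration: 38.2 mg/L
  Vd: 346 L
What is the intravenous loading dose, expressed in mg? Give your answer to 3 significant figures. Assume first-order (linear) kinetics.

13200 mg

LD = Css × Vd = 38.2 × 346 = 13220 mg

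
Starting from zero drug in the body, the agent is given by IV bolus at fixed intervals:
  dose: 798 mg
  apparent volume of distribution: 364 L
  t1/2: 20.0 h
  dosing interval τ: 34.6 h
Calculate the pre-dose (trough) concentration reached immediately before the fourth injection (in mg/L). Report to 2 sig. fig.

0.92 mg/L

C₀ per dose = Dose / Vd = 798 / 364 = 2.192 mg/L
k = ln2 / t½ = 0.693147 / 20.0 = 0.03466 h⁻¹
Fraction remaining after one interval: r = e^(−kτ) = e^(−0.03466 × 34.6) = 0.3014
Before dose 4, 3 doses have been given (aged 1τ, 2τ, 3τ).
C_trough = C₀ × (r + r² + … + r^3) = C₀ × r(1−r^3)/(1−r)
        = 2.192 × 0.3014 × (1 − 0.02738) / (1 − 0.3014) = 0.9198 mg/L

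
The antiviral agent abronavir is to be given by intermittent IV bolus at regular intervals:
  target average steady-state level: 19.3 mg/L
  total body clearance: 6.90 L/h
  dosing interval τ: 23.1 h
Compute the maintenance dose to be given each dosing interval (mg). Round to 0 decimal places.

3076 mg

At steady state, Dose/τ = Css × CL.
Dose = Css × CL × τ = 19.3 × 6.900 × 23.1 = 3076 mg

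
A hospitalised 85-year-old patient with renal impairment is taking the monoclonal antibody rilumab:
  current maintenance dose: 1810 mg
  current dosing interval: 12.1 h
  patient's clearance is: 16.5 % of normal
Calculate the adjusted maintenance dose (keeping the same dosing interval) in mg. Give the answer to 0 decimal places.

299 mg

To keep the same average steady-state level, dosing rate must scale with clearance.
CL ratio = 16.5 / 100 = 0.1650
New dose (same interval) = 1810 × 0.1650 = 298.7 mg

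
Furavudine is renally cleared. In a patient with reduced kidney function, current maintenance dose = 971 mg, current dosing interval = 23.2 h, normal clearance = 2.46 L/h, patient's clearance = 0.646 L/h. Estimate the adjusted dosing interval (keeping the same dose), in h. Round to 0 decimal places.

To keep the same average steady-state level, dosing rate must scale with clearance.
CL ratio = 0.646 / 2.46 = 0.2626
New interval (same dose) = 23.2 / 0.2626 = 88.35 h

88 h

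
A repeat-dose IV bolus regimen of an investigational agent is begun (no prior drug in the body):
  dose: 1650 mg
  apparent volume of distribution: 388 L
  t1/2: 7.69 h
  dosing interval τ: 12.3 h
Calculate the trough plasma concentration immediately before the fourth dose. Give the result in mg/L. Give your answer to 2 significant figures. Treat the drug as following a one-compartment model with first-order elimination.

2.0 mg/L

C₀ per dose = Dose / Vd = 1650 / 388 = 4.253 mg/L
k = ln2 / t½ = 0.693147 / 7.69 = 0.09014 h⁻¹
Fraction remaining after one interval: r = e^(−kτ) = e^(−0.09014 × 12.3) = 0.3300
Before dose 4, 3 doses have been given (aged 1τ, 2τ, 3τ).
C_trough = C₀ × (r + r² + … + r^3) = C₀ × r(1−r^3)/(1−r)
        = 4.253 × 0.3300 × (1 − 0.03594) / (1 − 0.3300) = 2.019 mg/L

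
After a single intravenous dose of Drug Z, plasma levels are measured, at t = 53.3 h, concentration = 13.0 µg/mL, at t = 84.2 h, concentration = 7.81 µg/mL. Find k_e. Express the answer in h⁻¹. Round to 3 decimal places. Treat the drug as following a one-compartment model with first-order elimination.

k = ln(C₁/C₂) / (t₂ − t₁) = ln(13.0/7.81) / (84.2 − 53.3)
  = 0.5095 / 30.90 = 0.01649 h⁻¹

0.016 h⁻¹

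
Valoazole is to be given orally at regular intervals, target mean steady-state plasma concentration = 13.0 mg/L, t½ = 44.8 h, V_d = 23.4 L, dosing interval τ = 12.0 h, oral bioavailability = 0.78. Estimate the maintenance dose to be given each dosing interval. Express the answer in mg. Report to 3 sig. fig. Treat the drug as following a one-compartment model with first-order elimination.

k = ln2 / t½ = 0.693147 / 44.8 = 0.01547 h⁻¹
CL = k × Vd = 0.01547 × 23.4 = 0.3620 L/h
At steady state, F × (Dose/τ) = Css × CL.
Dose = Css × CL × τ / F = 13.0 × 0.3620 × 12.0 / 0.78 = 72.40 mg

72.4 mg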